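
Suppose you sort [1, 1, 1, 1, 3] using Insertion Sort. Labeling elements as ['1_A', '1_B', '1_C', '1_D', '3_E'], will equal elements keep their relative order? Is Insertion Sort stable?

Trace Insertion Sort on the labeled array (the key is the number; the letter only tracks identity):
  Insert 1_B at index 1: [1_A, 1_B, 1_C, 1_D, 3_E]
  Insert 1_C at index 2: [1_A, 1_B, 1_C, 1_D, 3_E]
  Insert 1_D at index 3: [1_A, 1_B, 1_C, 1_D, 3_E]
  Insert 3_E at index 4: [1_A, 1_B, 1_C, 1_D, 3_E]
Final order: [1_A, 1_B, 1_C, 1_D, 3_E]
Equal keys:
  value 1: originally 1_A, 1_B, 1_C, 1_D; after sorting 1_A, 1_B, 1_C, 1_D -> order preserved
All equal keys kept their original relative order. Insertion Sort is stable: elements are shifted only while they are strictly greater than the key, so a key is inserted after any equal elements already placed.
Answer: Stable


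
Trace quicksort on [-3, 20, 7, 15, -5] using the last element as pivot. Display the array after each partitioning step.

Partition 1: pivot=-5 at index 0 -> [-5, 20, 7, 15, -3]
Partition 2: pivot=-3 at index 1 -> [-5, -3, 7, 15, 20]
Partition 3: pivot=20 at index 4 -> [-5, -3, 7, 15, 20]
Partition 4: pivot=15 at index 3 -> [-5, -3, 7, 15, 20]


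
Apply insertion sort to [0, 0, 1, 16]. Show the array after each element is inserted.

First element 0 is already 'sorted'
Insert 0: shifted 0 elements -> [0, 0, 1, 16]
Insert 1: shifted 0 elements -> [0, 0, 1, 16]
Insert 16: shifted 0 elements -> [0, 0, 1, 16]


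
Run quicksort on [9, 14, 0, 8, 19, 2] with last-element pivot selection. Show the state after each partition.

Partition 1: pivot=2 at index 1 -> [0, 2, 9, 8, 19, 14]
Partition 2: pivot=14 at index 4 -> [0, 2, 9, 8, 14, 19]
Partition 3: pivot=8 at index 2 -> [0, 2, 8, 9, 14, 19]


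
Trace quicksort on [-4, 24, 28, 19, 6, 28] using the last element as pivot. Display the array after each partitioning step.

Partition 1: pivot=28 at index 5 -> [-4, 24, 28, 19, 6, 28]
Partition 2: pivot=6 at index 1 -> [-4, 6, 28, 19, 24, 28]
Partition 3: pivot=24 at index 3 -> [-4, 6, 19, 24, 28, 28]


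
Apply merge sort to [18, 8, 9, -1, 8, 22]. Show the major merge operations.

Divide and conquer:
  Merge [8] + [9] -> [8, 9]
  Merge [18] + [8, 9] -> [8, 9, 18]
  Merge [8] + [22] -> [8, 22]
  Merge [-1] + [8, 22] -> [-1, 8, 22]
  Merge [8, 9, 18] + [-1, 8, 22] -> [-1, 8, 8, 9, 18, 22]


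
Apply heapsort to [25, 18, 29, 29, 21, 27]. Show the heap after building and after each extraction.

Build heap: [29, 25, 29, 18, 21, 27]
Extract 29: [29, 25, 27, 18, 21, 29]
Extract 29: [27, 25, 21, 18, 29, 29]
Extract 27: [25, 18, 21, 27, 29, 29]
Extract 25: [21, 18, 25, 27, 29, 29]
Extract 21: [18, 21, 25, 27, 29, 29]


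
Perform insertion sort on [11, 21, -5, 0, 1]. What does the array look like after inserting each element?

First element 11 is already 'sorted'
Insert 21: shifted 0 elements -> [11, 21, -5, 0, 1]
Insert -5: shifted 2 elements -> [-5, 11, 21, 0, 1]
Insert 0: shifted 2 elements -> [-5, 0, 11, 21, 1]
Insert 1: shifted 2 elements -> [-5, 0, 1, 11, 21]


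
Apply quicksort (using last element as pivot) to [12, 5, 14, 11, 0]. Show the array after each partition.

Partition 1: pivot=0 at index 0 -> [0, 5, 14, 11, 12]
Partition 2: pivot=12 at index 3 -> [0, 5, 11, 12, 14]
Partition 3: pivot=11 at index 2 -> [0, 5, 11, 12, 14]


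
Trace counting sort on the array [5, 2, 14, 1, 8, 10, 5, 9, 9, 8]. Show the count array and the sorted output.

Count array: [0, 1, 1, 0, 0, 2, 0, 0, 2, 2, 1, 0, 0, 0, 1]
(count[i] = number of elements equal to i)
Cumulative count: [0, 1, 2, 2, 2, 4, 4, 4, 6, 8, 9, 9, 9, 9, 10]
Sorted: [1, 2, 5, 5, 8, 8, 9, 9, 10, 14]


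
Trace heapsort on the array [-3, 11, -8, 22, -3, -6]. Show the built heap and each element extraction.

Build heap: [22, 11, -6, -3, -3, -8]
Extract 22: [11, -3, -6, -8, -3, 22]
Extract 11: [-3, -3, -6, -8, 11, 22]
Extract -3: [-3, -8, -6, -3, 11, 22]
Extract -3: [-6, -8, -3, -3, 11, 22]
Extract -6: [-8, -6, -3, -3, 11, 22]


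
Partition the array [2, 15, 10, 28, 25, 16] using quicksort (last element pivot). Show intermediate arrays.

Partition 1: pivot=16 at index 3 -> [2, 15, 10, 16, 25, 28]
Partition 2: pivot=10 at index 1 -> [2, 10, 15, 16, 25, 28]
Partition 3: pivot=28 at index 5 -> [2, 10, 15, 16, 25, 28]


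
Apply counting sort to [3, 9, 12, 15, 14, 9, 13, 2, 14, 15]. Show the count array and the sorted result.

Count array: [0, 0, 1, 1, 0, 0, 0, 0, 0, 2, 0, 0, 1, 1, 2, 2]
(count[i] = number of elements equal to i)
Cumulative count: [0, 0, 1, 2, 2, 2, 2, 2, 2, 4, 4, 4, 5, 6, 8, 10]
Sorted: [2, 3, 9, 9, 12, 13, 14, 14, 15, 15]


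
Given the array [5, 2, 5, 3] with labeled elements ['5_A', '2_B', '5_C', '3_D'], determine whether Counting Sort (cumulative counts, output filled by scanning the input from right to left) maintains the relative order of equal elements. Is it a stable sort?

Trace Counting Sort on the labeled array (the key is the number; the letter only tracks identity):
  Counts for values 0..5: [0, 0, 1, 1, 0, 2]
  Cumulative counts: [0, 0, 1, 2, 2, 4]
  Scan right to left: place 3_D at output index 1
  Scan right to left: place 5_C at output index 3
  Scan right to left: place 2_B at output index 0
  Scan right to left: place 5_A at output index 2
  Output: [2_B, 3_D, 5_A, 5_C]
Equal keys:
  value 5: originally 5_A, 5_C; after sorting 5_A, 5_C -> order preserved
All equal keys kept their original relative order. Counting Sort is stable: scanning the input right to left with decreasing cumulative counts places later duplicates at later output positions.
Answer: Stable


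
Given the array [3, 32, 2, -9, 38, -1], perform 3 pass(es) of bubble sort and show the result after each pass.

After pass 1: [3, 2, -9, 32, -1, 38] (3 swaps)
After pass 2: [2, -9, 3, -1, 32, 38] (3 swaps)
After pass 3: [-9, 2, -1, 3, 32, 38] (2 swaps)
Total swaps: 8


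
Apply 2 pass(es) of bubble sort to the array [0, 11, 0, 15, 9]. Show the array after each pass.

After pass 1: [0, 0, 11, 9, 15] (2 swaps)
After pass 2: [0, 0, 9, 11, 15] (1 swaps)
Total swaps: 3


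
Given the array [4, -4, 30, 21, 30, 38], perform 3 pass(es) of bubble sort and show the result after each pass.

After pass 1: [-4, 4, 21, 30, 30, 38] (2 swaps)
After pass 2: [-4, 4, 21, 30, 30, 38] (0 swaps)
After pass 3: [-4, 4, 21, 30, 30, 38] (0 swaps)
Total swaps: 2


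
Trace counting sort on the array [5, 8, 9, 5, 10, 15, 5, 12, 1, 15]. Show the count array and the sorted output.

Count array: [0, 1, 0, 0, 0, 3, 0, 0, 1, 1, 1, 0, 1, 0, 0, 2]
(count[i] = number of elements equal to i)
Cumulative count: [0, 1, 1, 1, 1, 4, 4, 4, 5, 6, 7, 7, 8, 8, 8, 10]
Sorted: [1, 5, 5, 5, 8, 9, 10, 12, 15, 15]


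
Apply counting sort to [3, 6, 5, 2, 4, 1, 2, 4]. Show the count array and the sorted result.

Count array: [0, 1, 2, 1, 2, 1, 1]
(count[i] = number of elements equal to i)
Cumulative count: [0, 1, 3, 4, 6, 7, 8]
Sorted: [1, 2, 2, 3, 4, 4, 5, 6]


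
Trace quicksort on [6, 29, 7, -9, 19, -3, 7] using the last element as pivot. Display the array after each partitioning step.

Partition 1: pivot=7 at index 4 -> [6, 7, -9, -3, 7, 29, 19]
Partition 2: pivot=-3 at index 1 -> [-9, -3, 6, 7, 7, 29, 19]
Partition 3: pivot=7 at index 3 -> [-9, -3, 6, 7, 7, 29, 19]
Partition 4: pivot=19 at index 5 -> [-9, -3, 6, 7, 7, 19, 29]


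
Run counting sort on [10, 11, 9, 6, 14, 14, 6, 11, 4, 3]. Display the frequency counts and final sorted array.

Count array: [0, 0, 0, 1, 1, 0, 2, 0, 0, 1, 1, 2, 0, 0, 2]
(count[i] = number of elements equal to i)
Cumulative count: [0, 0, 0, 1, 2, 2, 4, 4, 4, 5, 6, 8, 8, 8, 10]
Sorted: [3, 4, 6, 6, 9, 10, 11, 11, 14, 14]


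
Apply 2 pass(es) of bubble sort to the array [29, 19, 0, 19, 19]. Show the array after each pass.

After pass 1: [19, 0, 19, 19, 29] (4 swaps)
After pass 2: [0, 19, 19, 19, 29] (1 swaps)
Total swaps: 5


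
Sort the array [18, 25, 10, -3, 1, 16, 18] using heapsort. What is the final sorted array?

Build heap: [25, 18, 18, -3, 1, 16, 10]
Extract 25: [18, 10, 18, -3, 1, 16, 25]
Extract 18: [18, 10, 16, -3, 1, 18, 25]
Extract 18: [16, 10, 1, -3, 18, 18, 25]
Extract 16: [10, -3, 1, 16, 18, 18, 25]
Extract 10: [1, -3, 10, 16, 18, 18, 25]
Extract 1: [-3, 1, 10, 16, 18, 18, 25]


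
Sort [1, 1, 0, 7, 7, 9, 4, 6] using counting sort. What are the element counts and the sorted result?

Count array: [1, 2, 0, 0, 1, 0, 1, 2, 0, 1]
(count[i] = number of elements equal to i)
Cumulative count: [1, 3, 3, 3, 4, 4, 5, 7, 7, 8]
Sorted: [0, 1, 1, 4, 6, 7, 7, 9]


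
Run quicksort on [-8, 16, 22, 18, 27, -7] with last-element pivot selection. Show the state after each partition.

Partition 1: pivot=-7 at index 1 -> [-8, -7, 22, 18, 27, 16]
Partition 2: pivot=16 at index 2 -> [-8, -7, 16, 18, 27, 22]
Partition 3: pivot=22 at index 4 -> [-8, -7, 16, 18, 22, 27]


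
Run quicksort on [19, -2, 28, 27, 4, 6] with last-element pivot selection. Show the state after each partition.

Partition 1: pivot=6 at index 2 -> [-2, 4, 6, 27, 19, 28]
Partition 2: pivot=4 at index 1 -> [-2, 4, 6, 27, 19, 28]
Partition 3: pivot=28 at index 5 -> [-2, 4, 6, 27, 19, 28]
Partition 4: pivot=19 at index 3 -> [-2, 4, 6, 19, 27, 28]


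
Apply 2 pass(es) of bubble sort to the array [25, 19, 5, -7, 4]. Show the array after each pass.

After pass 1: [19, 5, -7, 4, 25] (4 swaps)
After pass 2: [5, -7, 4, 19, 25] (3 swaps)
Total swaps: 7


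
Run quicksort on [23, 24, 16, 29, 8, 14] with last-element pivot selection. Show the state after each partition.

Partition 1: pivot=14 at index 1 -> [8, 14, 16, 29, 23, 24]
Partition 2: pivot=24 at index 4 -> [8, 14, 16, 23, 24, 29]
Partition 3: pivot=23 at index 3 -> [8, 14, 16, 23, 24, 29]


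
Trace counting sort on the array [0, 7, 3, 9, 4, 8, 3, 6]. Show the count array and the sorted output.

Count array: [1, 0, 0, 2, 1, 0, 1, 1, 1, 1]
(count[i] = number of elements equal to i)
Cumulative count: [1, 1, 1, 3, 4, 4, 5, 6, 7, 8]
Sorted: [0, 3, 3, 4, 6, 7, 8, 9]


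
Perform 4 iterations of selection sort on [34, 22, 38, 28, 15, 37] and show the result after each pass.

Pass 1: Select minimum 15 at index 4, swap -> [15, 22, 38, 28, 34, 37]
Pass 2: Select minimum 22 at index 1, swap -> [15, 22, 38, 28, 34, 37]
Pass 3: Select minimum 28 at index 3, swap -> [15, 22, 28, 38, 34, 37]
Pass 4: Select minimum 34 at index 4, swap -> [15, 22, 28, 34, 38, 37]


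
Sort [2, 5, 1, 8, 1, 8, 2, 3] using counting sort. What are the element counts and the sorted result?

Count array: [0, 2, 2, 1, 0, 1, 0, 0, 2]
(count[i] = number of elements equal to i)
Cumulative count: [0, 2, 4, 5, 5, 6, 6, 6, 8]
Sorted: [1, 1, 2, 2, 3, 5, 8, 8]


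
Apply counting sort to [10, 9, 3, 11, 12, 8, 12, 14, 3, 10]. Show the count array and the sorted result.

Count array: [0, 0, 0, 2, 0, 0, 0, 0, 1, 1, 2, 1, 2, 0, 1]
(count[i] = number of elements equal to i)
Cumulative count: [0, 0, 0, 2, 2, 2, 2, 2, 3, 4, 6, 7, 9, 9, 10]
Sorted: [3, 3, 8, 9, 10, 10, 11, 12, 12, 14]


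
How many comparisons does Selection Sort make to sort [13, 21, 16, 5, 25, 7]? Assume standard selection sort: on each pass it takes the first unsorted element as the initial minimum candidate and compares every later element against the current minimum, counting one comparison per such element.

Pass 1: scan indices 1..5 for the minimum = 5 comparison(s); min is 5, place at index 0 -> [5, 21, 16, 13, 25, 7]
Pass 2: scan indices 2..5 for the minimum = 4 comparison(s); min is 7, place at index 1 -> [5, 7, 16, 13, 25, 21]
Pass 3: scan indices 3..5 for the minimum = 3 comparison(s); min is 13, place at index 2 -> [5, 7, 13, 16, 25, 21]
Pass 4: scan indices 4..5 for the minimum = 2 comparison(s); min is 16, place at index 3 -> [5, 7, 13, 16, 25, 21]
Pass 5: scan indices 5..5 for the minimum = 1 comparison(s); min is 21, place at index 4 -> [5, 7, 13, 16, 21, 25]
Selection sort always scans the whole unsorted suffix, so the count is (n-1) + (n-2) + ... + 1 = n(n-1)/2 = 6*5/2 = 15 regardless of the input order.
Total comparisons: 5 + 4 + 3 + 2 + 1 = 15


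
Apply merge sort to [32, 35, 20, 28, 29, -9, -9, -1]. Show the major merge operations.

Divide and conquer:
  Merge [32] + [35] -> [32, 35]
  Merge [20] + [28] -> [20, 28]
  Merge [32, 35] + [20, 28] -> [20, 28, 32, 35]
  Merge [29] + [-9] -> [-9, 29]
  Merge [-9] + [-1] -> [-9, -1]
  Merge [-9, 29] + [-9, -1] -> [-9, -9, -1, 29]
  Merge [20, 28, 32, 35] + [-9, -9, -1, 29] -> [-9, -9, -1, 20, 28, 29, 32, 35]


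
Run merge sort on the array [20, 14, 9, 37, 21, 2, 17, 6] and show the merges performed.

Divide and conquer:
  Merge [20] + [14] -> [14, 20]
  Merge [9] + [37] -> [9, 37]
  Merge [14, 20] + [9, 37] -> [9, 14, 20, 37]
  Merge [21] + [2] -> [2, 21]
  Merge [17] + [6] -> [6, 17]
  Merge [2, 21] + [6, 17] -> [2, 6, 17, 21]
  Merge [9, 14, 20, 37] + [2, 6, 17, 21] -> [2, 6, 9, 14, 17, 20, 21, 37]


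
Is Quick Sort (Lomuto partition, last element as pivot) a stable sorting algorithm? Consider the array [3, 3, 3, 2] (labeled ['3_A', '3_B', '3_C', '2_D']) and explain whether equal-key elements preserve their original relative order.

Trace Quick Sort on the labeled array (the key is the number; the letter only tracks identity):
  Partition indices 0..3 around pivot 2_D -> [2_D, 3_B, 3_C, 3_A]
  Partition indices 1..3 around pivot 3_A -> [2_D, 3_B, 3_C, 3_A]
  Partition indices 1..2 around pivot 3_C -> [2_D, 3_B, 3_C, 3_A]
Final order: [2_D, 3_B, 3_C, 3_A]
Equal keys:
  value 3: originally 3_A, 3_B, 3_C; after sorting 3_B, 3_C, 3_A -> order changed
Equal keys were reordered, so Quick Sort is not stable: partition swaps elements across long distances and can reorder equal keys. (One such input is enough; an unstable sort may happen to preserve order on other inputs, but it gives no guarantee.)
Answer: Not stable


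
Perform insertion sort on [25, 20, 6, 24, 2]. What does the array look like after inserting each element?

First element 25 is already 'sorted'
Insert 20: shifted 1 elements -> [20, 25, 6, 24, 2]
Insert 6: shifted 2 elements -> [6, 20, 25, 24, 2]
Insert 24: shifted 1 elements -> [6, 20, 24, 25, 2]
Insert 2: shifted 4 elements -> [2, 6, 20, 24, 25]


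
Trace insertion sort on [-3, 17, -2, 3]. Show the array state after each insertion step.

First element -3 is already 'sorted'
Insert 17: shifted 0 elements -> [-3, 17, -2, 3]
Insert -2: shifted 1 elements -> [-3, -2, 17, 3]
Insert 3: shifted 1 elements -> [-3, -2, 3, 17]


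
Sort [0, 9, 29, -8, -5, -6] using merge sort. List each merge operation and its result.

Divide and conquer:
  Merge [9] + [29] -> [9, 29]
  Merge [0] + [9, 29] -> [0, 9, 29]
  Merge [-5] + [-6] -> [-6, -5]
  Merge [-8] + [-6, -5] -> [-8, -6, -5]
  Merge [0, 9, 29] + [-8, -6, -5] -> [-8, -6, -5, 0, 9, 29]


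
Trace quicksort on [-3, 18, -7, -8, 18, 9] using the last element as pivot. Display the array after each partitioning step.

Partition 1: pivot=9 at index 3 -> [-3, -7, -8, 9, 18, 18]
Partition 2: pivot=-8 at index 0 -> [-8, -7, -3, 9, 18, 18]
Partition 3: pivot=-3 at index 2 -> [-8, -7, -3, 9, 18, 18]
Partition 4: pivot=18 at index 5 -> [-8, -7, -3, 9, 18, 18]


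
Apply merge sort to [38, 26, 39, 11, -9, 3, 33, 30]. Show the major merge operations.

Divide and conquer:
  Merge [38] + [26] -> [26, 38]
  Merge [39] + [11] -> [11, 39]
  Merge [26, 38] + [11, 39] -> [11, 26, 38, 39]
  Merge [-9] + [3] -> [-9, 3]
  Merge [33] + [30] -> [30, 33]
  Merge [-9, 3] + [30, 33] -> [-9, 3, 30, 33]
  Merge [11, 26, 38, 39] + [-9, 3, 30, 33] -> [-9, 3, 11, 26, 30, 33, 38, 39]


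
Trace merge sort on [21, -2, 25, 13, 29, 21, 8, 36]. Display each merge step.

Divide and conquer:
  Merge [21] + [-2] -> [-2, 21]
  Merge [25] + [13] -> [13, 25]
  Merge [-2, 21] + [13, 25] -> [-2, 13, 21, 25]
  Merge [29] + [21] -> [21, 29]
  Merge [8] + [36] -> [8, 36]
  Merge [21, 29] + [8, 36] -> [8, 21, 29, 36]
  Merge [-2, 13, 21, 25] + [8, 21, 29, 36] -> [-2, 8, 13, 21, 21, 25, 29, 36]


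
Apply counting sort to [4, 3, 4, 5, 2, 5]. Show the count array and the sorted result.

Count array: [0, 0, 1, 1, 2, 2]
(count[i] = number of elements equal to i)
Cumulative count: [0, 0, 1, 2, 4, 6]
Sorted: [2, 3, 4, 4, 5, 5]


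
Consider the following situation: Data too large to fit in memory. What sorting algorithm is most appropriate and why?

Best choice: External merge sort
Reason: Minimizes disk I/O by sequential reads/writes


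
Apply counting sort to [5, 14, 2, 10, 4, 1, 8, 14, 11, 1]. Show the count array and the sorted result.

Count array: [0, 2, 1, 0, 1, 1, 0, 0, 1, 0, 1, 1, 0, 0, 2]
(count[i] = number of elements equal to i)
Cumulative count: [0, 2, 3, 3, 4, 5, 5, 5, 6, 6, 7, 8, 8, 8, 10]
Sorted: [1, 1, 2, 4, 5, 8, 10, 11, 14, 14]


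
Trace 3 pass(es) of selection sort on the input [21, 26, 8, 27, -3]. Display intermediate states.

Pass 1: Select minimum -3 at index 4, swap -> [-3, 26, 8, 27, 21]
Pass 2: Select minimum 8 at index 2, swap -> [-3, 8, 26, 27, 21]
Pass 3: Select minimum 21 at index 4, swap -> [-3, 8, 21, 27, 26]


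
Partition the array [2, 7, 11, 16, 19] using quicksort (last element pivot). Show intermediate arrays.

Partition 1: pivot=19 at index 4 -> [2, 7, 11, 16, 19]
Partition 2: pivot=16 at index 3 -> [2, 7, 11, 16, 19]
Partition 3: pivot=11 at index 2 -> [2, 7, 11, 16, 19]
Partition 4: pivot=7 at index 1 -> [2, 7, 11, 16, 19]


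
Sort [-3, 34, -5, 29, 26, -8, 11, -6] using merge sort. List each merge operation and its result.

Divide and conquer:
  Merge [-3] + [34] -> [-3, 34]
  Merge [-5] + [29] -> [-5, 29]
  Merge [-3, 34] + [-5, 29] -> [-5, -3, 29, 34]
  Merge [26] + [-8] -> [-8, 26]
  Merge [11] + [-6] -> [-6, 11]
  Merge [-8, 26] + [-6, 11] -> [-8, -6, 11, 26]
  Merge [-5, -3, 29, 34] + [-8, -6, 11, 26] -> [-8, -6, -5, -3, 11, 26, 29, 34]


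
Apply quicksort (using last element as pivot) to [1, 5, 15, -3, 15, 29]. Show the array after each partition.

Partition 1: pivot=29 at index 5 -> [1, 5, 15, -3, 15, 29]
Partition 2: pivot=15 at index 4 -> [1, 5, 15, -3, 15, 29]
Partition 3: pivot=-3 at index 0 -> [-3, 5, 15, 1, 15, 29]
Partition 4: pivot=1 at index 1 -> [-3, 1, 15, 5, 15, 29]
Partition 5: pivot=5 at index 2 -> [-3, 1, 5, 15, 15, 29]


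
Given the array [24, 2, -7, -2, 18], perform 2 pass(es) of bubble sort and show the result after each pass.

After pass 1: [2, -7, -2, 18, 24] (4 swaps)
After pass 2: [-7, -2, 2, 18, 24] (2 swaps)
Total swaps: 6


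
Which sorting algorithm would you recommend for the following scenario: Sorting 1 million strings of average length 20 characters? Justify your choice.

Best choice: MSD radix sort or Mergesort
Reason: MSD radix sort is a non-comparison sort that buckets the strings by successive character positions, running in time proportional to the total number of characters examined rather than O(n log n) string comparisons; mergesort is a stable O(n log n)-comparison alternative that works for arbitrary variable-length keys


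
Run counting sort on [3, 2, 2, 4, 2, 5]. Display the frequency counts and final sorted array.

Count array: [0, 0, 3, 1, 1, 1]
(count[i] = number of elements equal to i)
Cumulative count: [0, 0, 3, 4, 5, 6]
Sorted: [2, 2, 2, 3, 4, 5]


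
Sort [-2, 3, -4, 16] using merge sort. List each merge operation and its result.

Divide and conquer:
  Merge [-2] + [3] -> [-2, 3]
  Merge [-4] + [16] -> [-4, 16]
  Merge [-2, 3] + [-4, 16] -> [-4, -2, 3, 16]


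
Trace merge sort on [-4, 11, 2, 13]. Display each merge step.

Divide and conquer:
  Merge [-4] + [11] -> [-4, 11]
  Merge [2] + [13] -> [2, 13]
  Merge [-4, 11] + [2, 13] -> [-4, 2, 11, 13]


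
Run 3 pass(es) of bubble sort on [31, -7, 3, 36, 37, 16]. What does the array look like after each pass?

After pass 1: [-7, 3, 31, 36, 16, 37] (3 swaps)
After pass 2: [-7, 3, 31, 16, 36, 37] (1 swaps)
After pass 3: [-7, 3, 16, 31, 36, 37] (1 swaps)
Total swaps: 5


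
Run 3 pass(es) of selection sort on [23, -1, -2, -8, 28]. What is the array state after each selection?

Pass 1: Select minimum -8 at index 3, swap -> [-8, -1, -2, 23, 28]
Pass 2: Select minimum -2 at index 2, swap -> [-8, -2, -1, 23, 28]
Pass 3: Select minimum -1 at index 2, swap -> [-8, -2, -1, 23, 28]


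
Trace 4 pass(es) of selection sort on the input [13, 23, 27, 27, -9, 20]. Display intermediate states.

Pass 1: Select minimum -9 at index 4, swap -> [-9, 23, 27, 27, 13, 20]
Pass 2: Select minimum 13 at index 4, swap -> [-9, 13, 27, 27, 23, 20]
Pass 3: Select minimum 20 at index 5, swap -> [-9, 13, 20, 27, 23, 27]
Pass 4: Select minimum 23 at index 4, swap -> [-9, 13, 20, 23, 27, 27]


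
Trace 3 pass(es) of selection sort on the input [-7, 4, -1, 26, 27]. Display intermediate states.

Pass 1: Select minimum -7 at index 0, swap -> [-7, 4, -1, 26, 27]
Pass 2: Select minimum -1 at index 2, swap -> [-7, -1, 4, 26, 27]
Pass 3: Select minimum 4 at index 2, swap -> [-7, -1, 4, 26, 27]


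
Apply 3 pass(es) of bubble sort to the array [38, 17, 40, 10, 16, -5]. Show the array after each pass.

After pass 1: [17, 38, 10, 16, -5, 40] (4 swaps)
After pass 2: [17, 10, 16, -5, 38, 40] (3 swaps)
After pass 3: [10, 16, -5, 17, 38, 40] (3 swaps)
Total swaps: 10


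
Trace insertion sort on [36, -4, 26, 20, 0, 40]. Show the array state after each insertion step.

First element 36 is already 'sorted'
Insert -4: shifted 1 elements -> [-4, 36, 26, 20, 0, 40]
Insert 26: shifted 1 elements -> [-4, 26, 36, 20, 0, 40]
Insert 20: shifted 2 elements -> [-4, 20, 26, 36, 0, 40]
Insert 0: shifted 3 elements -> [-4, 0, 20, 26, 36, 40]
Insert 40: shifted 0 elements -> [-4, 0, 20, 26, 36, 40]


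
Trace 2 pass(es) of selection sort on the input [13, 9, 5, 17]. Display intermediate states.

Pass 1: Select minimum 5 at index 2, swap -> [5, 9, 13, 17]
Pass 2: Select minimum 9 at index 1, swap -> [5, 9, 13, 17]


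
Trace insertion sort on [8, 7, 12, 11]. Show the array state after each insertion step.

First element 8 is already 'sorted'
Insert 7: shifted 1 elements -> [7, 8, 12, 11]
Insert 12: shifted 0 elements -> [7, 8, 12, 11]
Insert 11: shifted 1 elements -> [7, 8, 11, 12]


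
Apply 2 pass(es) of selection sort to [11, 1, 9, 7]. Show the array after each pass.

Pass 1: Select minimum 1 at index 1, swap -> [1, 11, 9, 7]
Pass 2: Select minimum 7 at index 3, swap -> [1, 7, 9, 11]


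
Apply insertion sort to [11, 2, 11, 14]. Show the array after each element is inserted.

First element 11 is already 'sorted'
Insert 2: shifted 1 elements -> [2, 11, 11, 14]
Insert 11: shifted 0 elements -> [2, 11, 11, 14]
Insert 14: shifted 0 elements -> [2, 11, 11, 14]


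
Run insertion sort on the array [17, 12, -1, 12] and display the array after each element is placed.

First element 17 is already 'sorted'
Insert 12: shifted 1 elements -> [12, 17, -1, 12]
Insert -1: shifted 2 elements -> [-1, 12, 17, 12]
Insert 12: shifted 1 elements -> [-1, 12, 12, 17]


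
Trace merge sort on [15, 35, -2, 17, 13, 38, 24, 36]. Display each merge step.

Divide and conquer:
  Merge [15] + [35] -> [15, 35]
  Merge [-2] + [17] -> [-2, 17]
  Merge [15, 35] + [-2, 17] -> [-2, 15, 17, 35]
  Merge [13] + [38] -> [13, 38]
  Merge [24] + [36] -> [24, 36]
  Merge [13, 38] + [24, 36] -> [13, 24, 36, 38]
  Merge [-2, 15, 17, 35] + [13, 24, 36, 38] -> [-2, 13, 15, 17, 24, 35, 36, 38]


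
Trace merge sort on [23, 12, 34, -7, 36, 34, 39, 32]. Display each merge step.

Divide and conquer:
  Merge [23] + [12] -> [12, 23]
  Merge [34] + [-7] -> [-7, 34]
  Merge [12, 23] + [-7, 34] -> [-7, 12, 23, 34]
  Merge [36] + [34] -> [34, 36]
  Merge [39] + [32] -> [32, 39]
  Merge [34, 36] + [32, 39] -> [32, 34, 36, 39]
  Merge [-7, 12, 23, 34] + [32, 34, 36, 39] -> [-7, 12, 23, 32, 34, 34, 36, 39]


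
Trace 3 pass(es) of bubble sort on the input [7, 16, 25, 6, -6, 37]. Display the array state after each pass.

After pass 1: [7, 16, 6, -6, 25, 37] (2 swaps)
After pass 2: [7, 6, -6, 16, 25, 37] (2 swaps)
After pass 3: [6, -6, 7, 16, 25, 37] (2 swaps)
Total swaps: 6


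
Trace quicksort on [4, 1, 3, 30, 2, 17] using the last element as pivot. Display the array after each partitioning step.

Partition 1: pivot=17 at index 4 -> [4, 1, 3, 2, 17, 30]
Partition 2: pivot=2 at index 1 -> [1, 2, 3, 4, 17, 30]
Partition 3: pivot=4 at index 3 -> [1, 2, 3, 4, 17, 30]


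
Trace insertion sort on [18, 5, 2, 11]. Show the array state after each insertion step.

First element 18 is already 'sorted'
Insert 5: shifted 1 elements -> [5, 18, 2, 11]
Insert 2: shifted 2 elements -> [2, 5, 18, 11]
Insert 11: shifted 1 elements -> [2, 5, 11, 18]


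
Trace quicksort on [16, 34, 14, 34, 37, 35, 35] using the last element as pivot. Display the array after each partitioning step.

Partition 1: pivot=35 at index 5 -> [16, 34, 14, 34, 35, 35, 37]
Partition 2: pivot=35 at index 4 -> [16, 34, 14, 34, 35, 35, 37]
Partition 3: pivot=34 at index 3 -> [16, 34, 14, 34, 35, 35, 37]
Partition 4: pivot=14 at index 0 -> [14, 34, 16, 34, 35, 35, 37]
Partition 5: pivot=16 at index 1 -> [14, 16, 34, 34, 35, 35, 37]


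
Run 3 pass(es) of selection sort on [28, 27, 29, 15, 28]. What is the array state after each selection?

Pass 1: Select minimum 15 at index 3, swap -> [15, 27, 29, 28, 28]
Pass 2: Select minimum 27 at index 1, swap -> [15, 27, 29, 28, 28]
Pass 3: Select minimum 28 at index 3, swap -> [15, 27, 28, 29, 28]


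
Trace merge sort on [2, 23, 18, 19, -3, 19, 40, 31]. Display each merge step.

Divide and conquer:
  Merge [2] + [23] -> [2, 23]
  Merge [18] + [19] -> [18, 19]
  Merge [2, 23] + [18, 19] -> [2, 18, 19, 23]
  Merge [-3] + [19] -> [-3, 19]
  Merge [40] + [31] -> [31, 40]
  Merge [-3, 19] + [31, 40] -> [-3, 19, 31, 40]
  Merge [2, 18, 19, 23] + [-3, 19, 31, 40] -> [-3, 2, 18, 19, 19, 23, 31, 40]


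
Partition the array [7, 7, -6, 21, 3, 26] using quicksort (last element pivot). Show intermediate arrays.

Partition 1: pivot=26 at index 5 -> [7, 7, -6, 21, 3, 26]
Partition 2: pivot=3 at index 1 -> [-6, 3, 7, 21, 7, 26]
Partition 3: pivot=7 at index 3 -> [-6, 3, 7, 7, 21, 26]


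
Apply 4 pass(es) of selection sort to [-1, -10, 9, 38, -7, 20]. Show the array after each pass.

Pass 1: Select minimum -10 at index 1, swap -> [-10, -1, 9, 38, -7, 20]
Pass 2: Select minimum -7 at index 4, swap -> [-10, -7, 9, 38, -1, 20]
Pass 3: Select minimum -1 at index 4, swap -> [-10, -7, -1, 38, 9, 20]
Pass 4: Select minimum 9 at index 4, swap -> [-10, -7, -1, 9, 38, 20]


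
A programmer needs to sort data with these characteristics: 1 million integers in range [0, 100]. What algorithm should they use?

Best choice: Counting sort
Reason: O(n + k) where k=100 is small; linear time beats O(n log n)


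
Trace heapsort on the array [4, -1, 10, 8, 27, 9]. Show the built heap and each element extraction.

Build heap: [27, 8, 10, 4, -1, 9]
Extract 27: [10, 8, 9, 4, -1, 27]
Extract 10: [9, 8, -1, 4, 10, 27]
Extract 9: [8, 4, -1, 9, 10, 27]
Extract 8: [4, -1, 8, 9, 10, 27]
Extract 4: [-1, 4, 8, 9, 10, 27]


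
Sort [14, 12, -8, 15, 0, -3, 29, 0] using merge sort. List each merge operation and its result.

Divide and conquer:
  Merge [14] + [12] -> [12, 14]
  Merge [-8] + [15] -> [-8, 15]
  Merge [12, 14] + [-8, 15] -> [-8, 12, 14, 15]
  Merge [0] + [-3] -> [-3, 0]
  Merge [29] + [0] -> [0, 29]
  Merge [-3, 0] + [0, 29] -> [-3, 0, 0, 29]
  Merge [-8, 12, 14, 15] + [-3, 0, 0, 29] -> [-8, -3, 0, 0, 12, 14, 15, 29]


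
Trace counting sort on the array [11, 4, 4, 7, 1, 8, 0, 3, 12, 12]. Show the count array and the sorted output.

Count array: [1, 1, 0, 1, 2, 0, 0, 1, 1, 0, 0, 1, 2]
(count[i] = number of elements equal to i)
Cumulative count: [1, 2, 2, 3, 5, 5, 5, 6, 7, 7, 7, 8, 10]
Sorted: [0, 1, 3, 4, 4, 7, 8, 11, 12, 12]


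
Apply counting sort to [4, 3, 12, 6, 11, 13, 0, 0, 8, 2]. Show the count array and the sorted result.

Count array: [2, 0, 1, 1, 1, 0, 1, 0, 1, 0, 0, 1, 1, 1]
(count[i] = number of elements equal to i)
Cumulative count: [2, 2, 3, 4, 5, 5, 6, 6, 7, 7, 7, 8, 9, 10]
Sorted: [0, 0, 2, 3, 4, 6, 8, 11, 12, 13]


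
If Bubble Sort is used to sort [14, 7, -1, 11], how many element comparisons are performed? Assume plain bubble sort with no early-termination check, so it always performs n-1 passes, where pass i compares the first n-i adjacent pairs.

Pass 1: compare adjacent pairs (0,1)..(2,3) = 3 comparison(s), 3 swap(s) -> [7, -1, 11, 14]
Pass 2: compare adjacent pairs (0,1)..(1,2) = 2 comparison(s), 1 swap(s) -> [-1, 7, 11, 14]
Pass 3: compare adjacent pairs (0,1)..(0,1) = 1 comparison(s), 0 swap(s) -> [-1, 7, 11, 14]
Total comparisons: 3 + 2 + 1 = 6


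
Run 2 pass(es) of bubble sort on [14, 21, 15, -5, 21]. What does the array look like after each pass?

After pass 1: [14, 15, -5, 21, 21] (2 swaps)
After pass 2: [14, -5, 15, 21, 21] (1 swaps)
Total swaps: 3


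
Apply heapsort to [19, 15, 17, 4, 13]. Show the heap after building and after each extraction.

Build heap: [19, 15, 17, 4, 13]
Extract 19: [17, 15, 13, 4, 19]
Extract 17: [15, 4, 13, 17, 19]
Extract 15: [13, 4, 15, 17, 19]
Extract 13: [4, 13, 15, 17, 19]


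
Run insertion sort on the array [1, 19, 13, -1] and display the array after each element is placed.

First element 1 is already 'sorted'
Insert 19: shifted 0 elements -> [1, 19, 13, -1]
Insert 13: shifted 1 elements -> [1, 13, 19, -1]
Insert -1: shifted 3 elements -> [-1, 1, 13, 19]


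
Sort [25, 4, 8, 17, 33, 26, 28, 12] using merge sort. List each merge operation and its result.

Divide and conquer:
  Merge [25] + [4] -> [4, 25]
  Merge [8] + [17] -> [8, 17]
  Merge [4, 25] + [8, 17] -> [4, 8, 17, 25]
  Merge [33] + [26] -> [26, 33]
  Merge [28] + [12] -> [12, 28]
  Merge [26, 33] + [12, 28] -> [12, 26, 28, 33]
  Merge [4, 8, 17, 25] + [12, 26, 28, 33] -> [4, 8, 12, 17, 25, 26, 28, 33]


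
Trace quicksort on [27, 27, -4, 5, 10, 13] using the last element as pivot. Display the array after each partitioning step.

Partition 1: pivot=13 at index 3 -> [-4, 5, 10, 13, 27, 27]
Partition 2: pivot=10 at index 2 -> [-4, 5, 10, 13, 27, 27]
Partition 3: pivot=5 at index 1 -> [-4, 5, 10, 13, 27, 27]
Partition 4: pivot=27 at index 5 -> [-4, 5, 10, 13, 27, 27]


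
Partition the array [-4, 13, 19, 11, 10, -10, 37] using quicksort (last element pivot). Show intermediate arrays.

Partition 1: pivot=37 at index 6 -> [-4, 13, 19, 11, 10, -10, 37]
Partition 2: pivot=-10 at index 0 -> [-10, 13, 19, 11, 10, -4, 37]
Partition 3: pivot=-4 at index 1 -> [-10, -4, 19, 11, 10, 13, 37]
Partition 4: pivot=13 at index 4 -> [-10, -4, 11, 10, 13, 19, 37]
Partition 5: pivot=10 at index 2 -> [-10, -4, 10, 11, 13, 19, 37]


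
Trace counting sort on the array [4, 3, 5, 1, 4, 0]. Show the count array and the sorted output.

Count array: [1, 1, 0, 1, 2, 1]
(count[i] = number of elements equal to i)
Cumulative count: [1, 2, 2, 3, 5, 6]
Sorted: [0, 1, 3, 4, 4, 5]


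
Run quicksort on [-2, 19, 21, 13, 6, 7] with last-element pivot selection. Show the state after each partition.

Partition 1: pivot=7 at index 2 -> [-2, 6, 7, 13, 19, 21]
Partition 2: pivot=6 at index 1 -> [-2, 6, 7, 13, 19, 21]
Partition 3: pivot=21 at index 5 -> [-2, 6, 7, 13, 19, 21]
Partition 4: pivot=19 at index 4 -> [-2, 6, 7, 13, 19, 21]


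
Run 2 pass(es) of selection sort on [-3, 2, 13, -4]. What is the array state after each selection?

Pass 1: Select minimum -4 at index 3, swap -> [-4, 2, 13, -3]
Pass 2: Select minimum -3 at index 3, swap -> [-4, -3, 13, 2]


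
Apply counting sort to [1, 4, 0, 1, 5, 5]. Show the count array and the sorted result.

Count array: [1, 2, 0, 0, 1, 2]
(count[i] = number of elements equal to i)
Cumulative count: [1, 3, 3, 3, 4, 6]
Sorted: [0, 1, 1, 4, 5, 5]


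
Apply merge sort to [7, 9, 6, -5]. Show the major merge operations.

Divide and conquer:
  Merge [7] + [9] -> [7, 9]
  Merge [6] + [-5] -> [-5, 6]
  Merge [7, 9] + [-5, 6] -> [-5, 6, 7, 9]


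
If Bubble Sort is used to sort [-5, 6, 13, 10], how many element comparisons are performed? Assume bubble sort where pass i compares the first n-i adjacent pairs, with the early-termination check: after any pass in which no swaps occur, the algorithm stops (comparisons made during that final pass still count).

Pass 1: compare adjacent pairs (0,1)..(2,3) = 3 comparison(s), 1 swap(s) -> [-5, 6, 10, 13]
Pass 2: compare adjacent pairs (0,1)..(1,2) = 2 comparison(s), 0 swap(s) -> [-5, 6, 10, 13]
No swaps in this pass, so bubble sort stops here.
Total comparisons: 3 + 2 = 5


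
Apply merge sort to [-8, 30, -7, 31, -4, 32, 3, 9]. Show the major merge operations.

Divide and conquer:
  Merge [-8] + [30] -> [-8, 30]
  Merge [-7] + [31] -> [-7, 31]
  Merge [-8, 30] + [-7, 31] -> [-8, -7, 30, 31]
  Merge [-4] + [32] -> [-4, 32]
  Merge [3] + [9] -> [3, 9]
  Merge [-4, 32] + [3, 9] -> [-4, 3, 9, 32]
  Merge [-8, -7, 30, 31] + [-4, 3, 9, 32] -> [-8, -7, -4, 3, 9, 30, 31, 32]


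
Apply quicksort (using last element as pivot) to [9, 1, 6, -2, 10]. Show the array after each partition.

Partition 1: pivot=10 at index 4 -> [9, 1, 6, -2, 10]
Partition 2: pivot=-2 at index 0 -> [-2, 1, 6, 9, 10]
Partition 3: pivot=9 at index 3 -> [-2, 1, 6, 9, 10]
Partition 4: pivot=6 at index 2 -> [-2, 1, 6, 9, 10]


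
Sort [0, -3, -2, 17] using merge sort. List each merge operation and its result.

Divide and conquer:
  Merge [0] + [-3] -> [-3, 0]
  Merge [-2] + [17] -> [-2, 17]
  Merge [-3, 0] + [-2, 17] -> [-3, -2, 0, 17]


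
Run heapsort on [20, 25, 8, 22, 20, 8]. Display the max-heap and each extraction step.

Build heap: [25, 22, 8, 20, 20, 8]
Extract 25: [22, 20, 8, 8, 20, 25]
Extract 22: [20, 20, 8, 8, 22, 25]
Extract 20: [20, 8, 8, 20, 22, 25]
Extract 20: [8, 8, 20, 20, 22, 25]
Extract 8: [8, 8, 20, 20, 22, 25]


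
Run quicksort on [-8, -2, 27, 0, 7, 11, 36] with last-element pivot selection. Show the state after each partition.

Partition 1: pivot=36 at index 6 -> [-8, -2, 27, 0, 7, 11, 36]
Partition 2: pivot=11 at index 4 -> [-8, -2, 0, 7, 11, 27, 36]
Partition 3: pivot=7 at index 3 -> [-8, -2, 0, 7, 11, 27, 36]
Partition 4: pivot=0 at index 2 -> [-8, -2, 0, 7, 11, 27, 36]
Partition 5: pivot=-2 at index 1 -> [-8, -2, 0, 7, 11, 27, 36]


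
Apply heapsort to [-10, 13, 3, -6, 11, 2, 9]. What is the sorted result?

Build heap: [13, 11, 9, -6, -10, 2, 3]
Extract 13: [11, 3, 9, -6, -10, 2, 13]
Extract 11: [9, 3, 2, -6, -10, 11, 13]
Extract 9: [3, -6, 2, -10, 9, 11, 13]
Extract 3: [2, -6, -10, 3, 9, 11, 13]
Extract 2: [-6, -10, 2, 3, 9, 11, 13]
Extract -6: [-10, -6, 2, 3, 9, 11, 13]


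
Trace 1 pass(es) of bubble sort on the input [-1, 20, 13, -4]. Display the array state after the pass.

After pass 1: [-1, 13, -4, 20] (2 swaps)
Total swaps: 2


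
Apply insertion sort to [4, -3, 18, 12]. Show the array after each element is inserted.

First element 4 is already 'sorted'
Insert -3: shifted 1 elements -> [-3, 4, 18, 12]
Insert 18: shifted 0 elements -> [-3, 4, 18, 12]
Insert 12: shifted 1 elements -> [-3, 4, 12, 18]


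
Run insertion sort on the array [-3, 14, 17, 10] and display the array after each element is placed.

First element -3 is already 'sorted'
Insert 14: shifted 0 elements -> [-3, 14, 17, 10]
Insert 17: shifted 0 elements -> [-3, 14, 17, 10]
Insert 10: shifted 2 elements -> [-3, 10, 14, 17]


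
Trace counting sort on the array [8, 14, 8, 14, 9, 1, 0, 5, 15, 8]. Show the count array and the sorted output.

Count array: [1, 1, 0, 0, 0, 1, 0, 0, 3, 1, 0, 0, 0, 0, 2, 1]
(count[i] = number of elements equal to i)
Cumulative count: [1, 2, 2, 2, 2, 3, 3, 3, 6, 7, 7, 7, 7, 7, 9, 10]
Sorted: [0, 1, 5, 8, 8, 8, 9, 14, 14, 15]


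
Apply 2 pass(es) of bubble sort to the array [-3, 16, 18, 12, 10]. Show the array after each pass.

After pass 1: [-3, 16, 12, 10, 18] (2 swaps)
After pass 2: [-3, 12, 10, 16, 18] (2 swaps)
Total swaps: 4


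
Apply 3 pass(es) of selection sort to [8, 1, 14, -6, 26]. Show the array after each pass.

Pass 1: Select minimum -6 at index 3, swap -> [-6, 1, 14, 8, 26]
Pass 2: Select minimum 1 at index 1, swap -> [-6, 1, 14, 8, 26]
Pass 3: Select minimum 8 at index 3, swap -> [-6, 1, 8, 14, 26]


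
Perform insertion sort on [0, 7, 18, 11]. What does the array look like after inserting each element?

First element 0 is already 'sorted'
Insert 7: shifted 0 elements -> [0, 7, 18, 11]
Insert 18: shifted 0 elements -> [0, 7, 18, 11]
Insert 11: shifted 1 elements -> [0, 7, 11, 18]


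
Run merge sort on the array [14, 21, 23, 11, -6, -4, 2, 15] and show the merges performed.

Divide and conquer:
  Merge [14] + [21] -> [14, 21]
  Merge [23] + [11] -> [11, 23]
  Merge [14, 21] + [11, 23] -> [11, 14, 21, 23]
  Merge [-6] + [-4] -> [-6, -4]
  Merge [2] + [15] -> [2, 15]
  Merge [-6, -4] + [2, 15] -> [-6, -4, 2, 15]
  Merge [11, 14, 21, 23] + [-6, -4, 2, 15] -> [-6, -4, 2, 11, 14, 15, 21, 23]


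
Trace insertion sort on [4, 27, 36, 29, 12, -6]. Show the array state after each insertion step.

First element 4 is already 'sorted'
Insert 27: shifted 0 elements -> [4, 27, 36, 29, 12, -6]
Insert 36: shifted 0 elements -> [4, 27, 36, 29, 12, -6]
Insert 29: shifted 1 elements -> [4, 27, 29, 36, 12, -6]
Insert 12: shifted 3 elements -> [4, 12, 27, 29, 36, -6]
Insert -6: shifted 5 elements -> [-6, 4, 12, 27, 29, 36]


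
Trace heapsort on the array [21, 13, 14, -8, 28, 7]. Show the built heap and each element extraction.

Build heap: [28, 21, 14, -8, 13, 7]
Extract 28: [21, 13, 14, -8, 7, 28]
Extract 21: [14, 13, 7, -8, 21, 28]
Extract 14: [13, -8, 7, 14, 21, 28]
Extract 13: [7, -8, 13, 14, 21, 28]
Extract 7: [-8, 7, 13, 14, 21, 28]


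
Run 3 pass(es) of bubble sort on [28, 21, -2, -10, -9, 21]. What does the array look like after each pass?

After pass 1: [21, -2, -10, -9, 21, 28] (5 swaps)
After pass 2: [-2, -10, -9, 21, 21, 28] (3 swaps)
After pass 3: [-10, -9, -2, 21, 21, 28] (2 swaps)
Total swaps: 10


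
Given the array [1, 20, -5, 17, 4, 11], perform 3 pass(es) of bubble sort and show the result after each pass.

After pass 1: [1, -5, 17, 4, 11, 20] (4 swaps)
After pass 2: [-5, 1, 4, 11, 17, 20] (3 swaps)
After pass 3: [-5, 1, 4, 11, 17, 20] (0 swaps)
Total swaps: 7


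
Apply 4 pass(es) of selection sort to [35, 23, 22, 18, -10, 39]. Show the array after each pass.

Pass 1: Select minimum -10 at index 4, swap -> [-10, 23, 22, 18, 35, 39]
Pass 2: Select minimum 18 at index 3, swap -> [-10, 18, 22, 23, 35, 39]
Pass 3: Select minimum 22 at index 2, swap -> [-10, 18, 22, 23, 35, 39]
Pass 4: Select minimum 23 at index 3, swap -> [-10, 18, 22, 23, 35, 39]


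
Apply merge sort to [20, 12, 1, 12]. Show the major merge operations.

Divide and conquer:
  Merge [20] + [12] -> [12, 20]
  Merge [1] + [12] -> [1, 12]
  Merge [12, 20] + [1, 12] -> [1, 12, 12, 20]


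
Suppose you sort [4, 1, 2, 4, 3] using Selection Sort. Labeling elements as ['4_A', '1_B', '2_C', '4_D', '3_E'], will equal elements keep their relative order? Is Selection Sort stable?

Trace Selection Sort on the labeled array (the key is the number; the letter only tracks identity):
  Pass 1: minimum of unsorted part is 1_B at index 1; swap it with 4_A at index 0 -> [1_B, 4_A, 2_C, 4_D, 3_E]
  Pass 2: minimum of unsorted part is 2_C at index 2; swap it with 4_A at index 1 -> [1_B, 2_C, 4_A, 4_D, 3_E]
  Pass 3: minimum of unsorted part is 3_E at index 4; swap it with 4_A at index 2 -> [1_B, 2_C, 3_E, 4_D, 4_A]
  Pass 4: minimum 4_D is already at index 3; no swap -> [1_B, 2_C, 3_E, 4_D, 4_A]
Final order: [1_B, 2_C, 3_E, 4_D, 4_A]
Equal keys:
  value 4: originally 4_A, 4_D; after sorting 4_D, 4_A -> order changed
Equal keys were reordered, so Selection Sort is not stable: the long-range swap that moves the minimum into place can carry an element past an equal key. (One such input is enough; an unstable sort may happen to preserve order on other inputs, but it gives no guarantee.)
Answer: Not stable
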